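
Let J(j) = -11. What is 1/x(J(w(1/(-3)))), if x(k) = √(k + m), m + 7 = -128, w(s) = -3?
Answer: -I*√146/146 ≈ -0.082761*I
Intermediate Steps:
m = -135 (m = -7 - 128 = -135)
x(k) = √(-135 + k) (x(k) = √(k - 135) = √(-135 + k))
1/x(J(w(1/(-3)))) = 1/(√(-135 - 11)) = 1/(√(-146)) = 1/(I*√146) = -I*√146/146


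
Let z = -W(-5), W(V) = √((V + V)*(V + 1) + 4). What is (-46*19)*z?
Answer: 1748*√11 ≈ 5797.5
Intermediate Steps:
W(V) = √(4 + 2*V*(1 + V)) (W(V) = √((2*V)*(1 + V) + 4) = √(2*V*(1 + V) + 4) = √(4 + 2*V*(1 + V)))
z = -2*√11 (z = -√(4 + 2*(-5) + 2*(-5)²) = -√(4 - 10 + 2*25) = -√(4 - 10 + 50) = -√44 = -2*√11 ≈ -6.6332)
(-46*19)*z = (-46*19)*(-2*√11) = -(-1748)*√11 = 1748*√11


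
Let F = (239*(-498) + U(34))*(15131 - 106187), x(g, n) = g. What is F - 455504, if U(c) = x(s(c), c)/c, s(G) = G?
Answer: 10837120672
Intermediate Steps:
U(c) = 1 (U(c) = c/c = 1)
F = 10837576176 (F = (239*(-498) + 1)*(15131 - 106187) = (-119022 + 1)*(-91056) = -119021*(-91056) = 10837576176)
F - 455504 = 10837576176 - 455504 = 10837120672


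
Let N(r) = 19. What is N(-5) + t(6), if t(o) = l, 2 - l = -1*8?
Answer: 29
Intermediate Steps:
l = 10 (l = 2 - (-1)*8 = 2 - 1*(-8) = 2 + 8 = 10)
t(o) = 10
N(-5) + t(6) = 19 + 10 = 29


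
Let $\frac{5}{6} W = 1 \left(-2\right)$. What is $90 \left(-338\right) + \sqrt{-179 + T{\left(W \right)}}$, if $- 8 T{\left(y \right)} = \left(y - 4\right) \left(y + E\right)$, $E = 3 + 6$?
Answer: $-30420 + \frac{i \sqrt{4343}}{5} \approx -30420.0 + 13.18 i$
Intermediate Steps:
$E = 9$
$W = - \frac{12}{5}$ ($W = \frac{6 \cdot 1 \left(-2\right)}{5} = \frac{6}{5} \left(-2\right) = - \frac{12}{5} \approx -2.4$)
$T{\left(y \right)} = - \frac{\left(-4 + y\right) \left(9 + y\right)}{8}$ ($T{\left(y \right)} = - \frac{\left(y - 4\right) \left(y + 9\right)}{8} = - \frac{\left(-4 + y\right) \left(9 + y\right)}{8}$)
$90 \left(-338\right) + \sqrt{-179 + T{\left(W \right)}} = 90 \left(-338\right) + \sqrt{-179 - \left(-6 + \frac{18}{25}\right)} = -30420 + \sqrt{-179 + \left(\frac{9}{2} + \frac{3}{2} - \frac{18}{25}\right)} = -30420 + \sqrt{-179 + \frac{132}{25}} = -30420 + \sqrt{- \frac{4343}{25}} = -30420 + \frac{i \sqrt{4343}}{5}$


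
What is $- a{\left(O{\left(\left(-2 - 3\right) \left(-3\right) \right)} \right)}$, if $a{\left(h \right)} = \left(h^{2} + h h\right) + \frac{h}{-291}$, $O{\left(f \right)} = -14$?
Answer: $- \frac{114086}{291} \approx -392.05$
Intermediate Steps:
$a{\left(h \right)} = 2 h^{2} - \frac{h}{291}$ ($a{\left(h \right)} = \left(h^{2} + h^{2}\right) + h \left(- \frac{1}{291}\right) = 2 h^{2} - \frac{h}{291}$)
$- a{\left(O{\left(\left(-2 - 3\right) \left(-3\right) \right)} \right)} = - \frac{\left(-14\right) \left(-1 + 582 \left(-14\right)\right)}{291} = - \frac{\left(-14\right) \left(-1 - 8148\right)}{291} = - \frac{\left(-14\right) \left(-8149\right)}{291} = \left(-1\right) \frac{114086}{291} = - \frac{114086}{291}$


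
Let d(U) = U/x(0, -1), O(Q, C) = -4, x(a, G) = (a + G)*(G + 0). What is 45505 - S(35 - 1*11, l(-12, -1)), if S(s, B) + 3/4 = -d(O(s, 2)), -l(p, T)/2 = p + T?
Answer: 182007/4 ≈ 45502.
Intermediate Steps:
x(a, G) = G*(G + a) (x(a, G) = (G + a)*G = G*(G + a))
d(U) = U (d(U) = U/((-(-1 + 0))) = U/((-1*(-1))) = U/1 = U*1 = U)
l(p, T) = -2*T - 2*p (l(p, T) = -2*(p + T) = -2*(T + p) = -2*T - 2*p)
S(s, B) = 13/4 (S(s, B) = -¾ - 1*(-4) = -¾ + 4 = 13/4)
45505 - S(35 - 1*11, l(-12, -1)) = 45505 - 1*13/4 = 45505 - 13/4 = 182007/4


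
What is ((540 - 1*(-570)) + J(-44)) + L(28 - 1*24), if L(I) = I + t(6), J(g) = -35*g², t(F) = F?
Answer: -66640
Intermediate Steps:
L(I) = 6 + I (L(I) = I + 6 = 6 + I)
((540 - 1*(-570)) + J(-44)) + L(28 - 1*24) = ((540 - 1*(-570)) - 35*(-44)²) + (6 + (28 - 1*24)) = ((540 + 570) - 35*1936) + (6 + (28 - 24)) = (1110 - 67760) + (6 + 4) = -66650 + 10 = -66640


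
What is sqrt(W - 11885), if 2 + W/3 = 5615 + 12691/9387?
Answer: sqrt(990664197)/447 ≈ 70.413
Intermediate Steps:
W = 7528846/447 (W = -6 + 3*(5615 + 12691/9387) = -6 + 3*(5615 + 12691*(1/9387)) = -6 + 3*(5615 + 1813/1341) = -6 + 3*(7531528/1341) = -6 + 7531528/447 = 7528846/447 ≈ 16843.)
sqrt(W - 11885) = sqrt(7528846/447 - 11885) = sqrt(2216251/447) = sqrt(990664197)/447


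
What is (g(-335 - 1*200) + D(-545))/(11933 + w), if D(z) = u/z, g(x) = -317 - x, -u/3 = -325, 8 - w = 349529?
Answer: -23567/36797092 ≈ -0.00064046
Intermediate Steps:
w = -349521 (w = 8 - 1*349529 = 8 - 349529 = -349521)
u = 975 (u = -3*(-325) = 975)
D(z) = 975/z
(g(-335 - 1*200) + D(-545))/(11933 + w) = ((-317 - (-335 - 1*200)) + 975/(-545))/(11933 - 349521) = ((-317 - (-335 - 200)) + 975*(-1/545))/(-337588) = ((-317 - 1*(-535)) - 195/109)*(-1/337588) = ((-317 + 535) - 195/109)*(-1/337588) = (218 - 195/109)*(-1/337588) = (23567/109)*(-1/337588) = -23567/36797092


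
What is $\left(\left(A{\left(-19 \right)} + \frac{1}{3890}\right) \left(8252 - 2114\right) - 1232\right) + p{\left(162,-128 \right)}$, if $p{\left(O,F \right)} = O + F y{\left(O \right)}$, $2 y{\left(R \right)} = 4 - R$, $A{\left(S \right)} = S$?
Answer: $- \frac{209240031}{1945} \approx -1.0758 \cdot 10^{5}$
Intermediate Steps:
$y{\left(R \right)} = 2 - \frac{R}{2}$ ($y{\left(R \right)} = \frac{4 - R}{2} = 2 - \frac{R}{2}$)
$p{\left(O,F \right)} = O + F \left(2 - \frac{O}{2}\right)$
$\left(\left(A{\left(-19 \right)} + \frac{1}{3890}\right) \left(8252 - 2114\right) - 1232\right) + p{\left(162,-128 \right)} = \left(\left(-19 + \frac{1}{3890}\right) \left(8252 - 2114\right) - 1232\right) - \left(-162 - 64 \left(-4 + 162\right)\right) = \left(\left(-19 + \frac{1}{3890}\right) 6138 - 1232\right) - \left(-162 - 10112\right) = \left(\left(- \frac{73909}{3890}\right) 6138 - 1232\right) + \left(162 + 10112\right) = \left(- \frac{226826721}{1945} - 1232\right) + 10274 = - \frac{229222961}{1945} + 10274 = - \frac{209240031}{1945}$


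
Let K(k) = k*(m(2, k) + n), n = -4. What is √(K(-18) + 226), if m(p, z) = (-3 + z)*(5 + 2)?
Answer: 8*√46 ≈ 54.259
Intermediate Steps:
m(p, z) = -21 + 7*z (m(p, z) = (-3 + z)*7 = -21 + 7*z)
K(k) = k*(-25 + 7*k) (K(k) = k*((-21 + 7*k) - 4) = k*(-25 + 7*k))
√(K(-18) + 226) = √(-18*(-25 + 7*(-18)) + 226) = √(-18*(-25 - 126) + 226) = √(-18*(-151) + 226) = √(2718 + 226) = √2944 = 8*√46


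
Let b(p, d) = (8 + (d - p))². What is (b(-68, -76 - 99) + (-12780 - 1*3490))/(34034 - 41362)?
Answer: 6469/7328 ≈ 0.88278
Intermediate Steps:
b(p, d) = (8 + d - p)²
(b(-68, -76 - 99) + (-12780 - 1*3490))/(34034 - 41362) = ((8 + (-76 - 99) - 1*(-68))² + (-12780 - 1*3490))/(34034 - 41362) = ((8 - 175 + 68)² + (-12780 - 3490))/(-7328) = ((-99)² - 16270)*(-1/7328) = (9801 - 16270)*(-1/7328) = -6469*(-1/7328) = 6469/7328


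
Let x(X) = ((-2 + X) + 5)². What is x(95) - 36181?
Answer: -26577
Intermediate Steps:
x(X) = (3 + X)²
x(95) - 36181 = (3 + 95)² - 36181 = 98² - 36181 = 9604 - 36181 = -26577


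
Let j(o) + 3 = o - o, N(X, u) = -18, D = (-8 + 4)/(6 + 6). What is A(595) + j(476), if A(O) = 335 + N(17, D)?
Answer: 314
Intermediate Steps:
D = -⅓ (D = -4/12 = -4*1/12 = -⅓ ≈ -0.33333)
j(o) = -3 (j(o) = -3 + (o - o) = -3 + 0 = -3)
A(O) = 317 (A(O) = 335 - 18 = 317)
A(595) + j(476) = 317 - 3 = 314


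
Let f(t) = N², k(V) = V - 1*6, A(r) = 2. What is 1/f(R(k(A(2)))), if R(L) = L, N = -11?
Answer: 1/121 ≈ 0.0082645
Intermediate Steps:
k(V) = -6 + V (k(V) = V - 6 = -6 + V)
f(t) = 121 (f(t) = (-11)² = 121)
1/f(R(k(A(2)))) = 1/121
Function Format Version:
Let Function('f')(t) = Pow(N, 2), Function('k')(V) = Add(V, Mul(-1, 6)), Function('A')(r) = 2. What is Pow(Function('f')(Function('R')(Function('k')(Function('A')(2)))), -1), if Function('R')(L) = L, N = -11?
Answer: Rational(1, 121) ≈ 0.0082645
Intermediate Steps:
Function('k')(V) = Add(-6, V) (Function('k')(V) = Add(V, -6) = Add(-6, V))
Function('f')(t) = 121 (Function('f')(t) = Pow(-11, 2) = 121)
Pow(Function('f')(Function('R')(Function('k')(Function('A')(2)))), -1) = Pow(121, -1) = Rational(1, 121)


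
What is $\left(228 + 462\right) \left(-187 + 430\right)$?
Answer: $167670$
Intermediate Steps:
$\left(228 + 462\right) \left(-187 + 430\right) = 690 \cdot 243 = 167670$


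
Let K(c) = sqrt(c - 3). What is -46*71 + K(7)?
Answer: -3264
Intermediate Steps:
K(c) = sqrt(-3 + c)
-46*71 + K(7) = -46*71 + sqrt(-3 + 7) = -3266 + sqrt(4) = -3266 + 2 = -3264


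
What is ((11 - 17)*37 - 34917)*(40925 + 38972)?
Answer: -2807500683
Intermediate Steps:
((11 - 17)*37 - 34917)*(40925 + 38972) = (-6*37 - 34917)*79897 = (-222 - 34917)*79897 = -35139*79897 = -2807500683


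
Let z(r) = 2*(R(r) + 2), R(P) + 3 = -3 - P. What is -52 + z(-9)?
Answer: -42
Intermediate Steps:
R(P) = -6 - P (R(P) = -3 + (-3 - P) = -6 - P)
z(r) = -8 - 2*r (z(r) = 2*((-6 - r) + 2) = 2*(-4 - r) = -8 - 2*r)
-52 + z(-9) = -52 + (-8 - 2*(-9)) = -52 + (-8 + 18) = -52 + 10 = -42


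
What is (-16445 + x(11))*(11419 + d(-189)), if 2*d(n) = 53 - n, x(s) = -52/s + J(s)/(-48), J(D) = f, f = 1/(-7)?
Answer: -175402752185/924 ≈ -1.8983e+8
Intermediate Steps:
f = -1/7 ≈ -0.14286
J(D) = -1/7
x(s) = 1/336 - 52/s (x(s) = -52/s - 1/7/(-48) = -52/s - 1/7*(-1/48) = -52/s + 1/336 = 1/336 - 52/s)
d(n) = 53/2 - n/2 (d(n) = (53 - n)/2 = 53/2 - n/2)
(-16445 + x(11))*(11419 + d(-189)) = (-16445 + (1/336)*(-17472 + 11)/11)*(11419 + (53/2 - 1/2*(-189))) = (-16445 + (1/336)*(1/11)*(-17461))*(11419 + (53/2 + 189/2)) = (-16445 - 17461/3696)*(11419 + 121) = -60798181/3696*11540 = -175402752185/924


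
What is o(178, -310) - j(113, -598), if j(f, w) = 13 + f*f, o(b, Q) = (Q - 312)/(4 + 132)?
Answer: -869487/68 ≈ -12787.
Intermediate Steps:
o(b, Q) = -39/17 + Q/136 (o(b, Q) = (-312 + Q)/136 = (-312 + Q)*(1/136) = -39/17 + Q/136)
j(f, w) = 13 + f**2
o(178, -310) - j(113, -598) = (-39/17 + (1/136)*(-310)) - (13 + 113**2) = (-39/17 - 155/68) - (13 + 12769) = -311/68 - 1*12782 = -311/68 - 12782 = -869487/68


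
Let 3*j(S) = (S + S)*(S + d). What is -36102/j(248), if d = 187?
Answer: -18051/35960 ≈ -0.50197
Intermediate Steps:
j(S) = 2*S*(187 + S)/3 (j(S) = ((S + S)*(S + 187))/3 = ((2*S)*(187 + S))/3 = (2*S*(187 + S))/3 = 2*S*(187 + S)/3)
-36102/j(248) = -36102*3/(496*(187 + 248)) = -36102/((2/3)*248*435) = -36102/71920 = -36102*1/71920 = -18051/35960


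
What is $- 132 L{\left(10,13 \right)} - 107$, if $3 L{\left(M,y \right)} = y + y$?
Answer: $-1251$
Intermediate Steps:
$L{\left(M,y \right)} = \frac{2 y}{3}$ ($L{\left(M,y \right)} = \frac{y + y}{3} = \frac{2 y}{3}$)
$- 132 L{\left(10,13 \right)} - 107 = - 132 \cdot \frac{2}{3} \cdot 13 - 107 = \left(-132\right) \frac{26}{3} - 107 = -1144 - 107 = -1251$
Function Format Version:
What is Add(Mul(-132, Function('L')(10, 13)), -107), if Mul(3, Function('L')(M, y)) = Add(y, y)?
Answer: -1251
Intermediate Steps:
Function('L')(M, y) = Mul(Rational(2, 3), y) (Function('L')(M, y) = Mul(Rational(1, 3), Add(y, y)) = Mul(Rational(1, 3), Mul(2, y)) = Mul(Rational(2, 3), y))
Add(Mul(-132, Function('L')(10, 13)), -107) = Add(Mul(-132, Mul(Rational(2, 3), 13)), -107) = Add(Mul(-132, Rational(26, 3)), -107) = Add(-1144, -107) = -1251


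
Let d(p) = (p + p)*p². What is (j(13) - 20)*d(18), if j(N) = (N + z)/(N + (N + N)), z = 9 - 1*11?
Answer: -2989872/13 ≈ -2.2999e+5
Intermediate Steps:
d(p) = 2*p³ (d(p) = (2*p)*p² = 2*p³)
z = -2 (z = 9 - 11 = -2)
j(N) = (-2 + N)/(3*N) (j(N) = (N - 2)/(N + (N + N)) = (-2 + N)/(N + 2*N) = (-2 + N)/((3*N)) = (-2 + N)*(1/(3*N)) = (-2 + N)/(3*N))
(j(13) - 20)*d(18) = ((⅓)*(-2 + 13)/13 - 20)*(2*18³) = ((⅓)*(1/13)*11 - 20)*(2*5832) = (11/39 - 20)*11664 = -769/39*11664 = -2989872/13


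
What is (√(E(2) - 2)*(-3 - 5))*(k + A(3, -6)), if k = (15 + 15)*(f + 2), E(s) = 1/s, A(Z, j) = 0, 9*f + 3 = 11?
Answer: -1040*I*√6/3 ≈ -849.16*I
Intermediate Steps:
f = 8/9 (f = -⅓ + (⅑)*11 = -⅓ + 11/9 = 8/9 ≈ 0.88889)
k = 260/3 (k = (15 + 15)*(8/9 + 2) = 30*(26/9) = 260/3 ≈ 86.667)
(√(E(2) - 2)*(-3 - 5))*(k + A(3, -6)) = (√(1/2 - 2)*(-3 - 5))*(260/3 + 0) = (√(½ - 2)*(-8))*(260/3) = (√(-3/2)*(-8))*(260/3) = ((I*√6/2)*(-8))*(260/3) = -4*I*√6*(260/3) = -1040*I*√6/3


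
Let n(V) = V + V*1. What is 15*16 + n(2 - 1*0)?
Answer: 244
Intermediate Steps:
n(V) = 2*V (n(V) = V + V = 2*V)
15*16 + n(2 - 1*0) = 15*16 + 2*(2 - 1*0) = 240 + 2*(2 + 0) = 240 + 2*2 = 240 + 4 = 244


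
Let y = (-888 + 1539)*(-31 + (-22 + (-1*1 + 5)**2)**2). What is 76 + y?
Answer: 3331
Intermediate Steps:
y = 3255 (y = 651*(-31 + (-22 + (-1 + 5)**2)**2) = 651*(-31 + (-22 + 4**2)**2) = 651*(-31 + (-22 + 16)**2) = 651*(-31 + (-6)**2) = 651*(-31 + 36) = 651*5 = 3255)
76 + y = 76 + 3255 = 3331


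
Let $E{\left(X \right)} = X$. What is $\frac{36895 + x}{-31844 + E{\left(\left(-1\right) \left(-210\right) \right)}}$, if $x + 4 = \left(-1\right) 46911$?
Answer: $\frac{5010}{15817} \approx 0.31675$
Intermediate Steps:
$x = -46915$ ($x = -4 - 46911 = -46915$)
$\frac{36895 + x}{-31844 + E{\left(\left(-1\right) \left(-210\right) \right)}} = \frac{36895 - 46915}{-31844 - -210} = - \frac{10020}{-31844 + 210} = - \frac{10020}{-31634} = \left(-10020\right) \left(- \frac{1}{31634}\right) = \frac{5010}{15817}$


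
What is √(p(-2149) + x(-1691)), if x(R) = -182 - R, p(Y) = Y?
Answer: 8*I*√10 ≈ 25.298*I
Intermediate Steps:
√(p(-2149) + x(-1691)) = √(-2149 + (-182 - 1*(-1691))) = √(-2149 + (-182 + 1691)) = √(-2149 + 1509) = √(-640) = 8*I*√10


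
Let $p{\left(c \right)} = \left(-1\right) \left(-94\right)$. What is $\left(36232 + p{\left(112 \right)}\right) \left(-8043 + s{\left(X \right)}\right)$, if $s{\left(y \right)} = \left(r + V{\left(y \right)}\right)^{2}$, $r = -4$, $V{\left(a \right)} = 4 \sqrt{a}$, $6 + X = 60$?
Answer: $-260203138 - 3487296 \sqrt{6} \approx -2.6875 \cdot 10^{8}$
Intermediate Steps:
$X = 54$ ($X = -6 + 60 = 54$)
$p{\left(c \right)} = 94$
$s{\left(y \right)} = \left(-4 + 4 \sqrt{y}\right)^{2}$
$\left(36232 + p{\left(112 \right)}\right) \left(-8043 + s{\left(X \right)}\right) = \left(36232 + 94\right) \left(-8043 + 16 \left(-1 + \sqrt{54}\right)^{2}\right) = 36326 \left(-8043 + 16 \left(-1 + 3 \sqrt{6}\right)^{2}\right) = -292170018 + 581216 \left(-1 + 3 \sqrt{6}\right)^{2}$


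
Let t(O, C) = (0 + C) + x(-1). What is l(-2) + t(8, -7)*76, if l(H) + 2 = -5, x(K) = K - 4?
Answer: -919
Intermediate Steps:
x(K) = -4 + K
t(O, C) = -5 + C (t(O, C) = (0 + C) + (-4 - 1) = C - 5 = -5 + C)
l(H) = -7 (l(H) = -2 - 5 = -7)
l(-2) + t(8, -7)*76 = -7 + (-5 - 7)*76 = -7 - 12*76 = -7 - 912 = -919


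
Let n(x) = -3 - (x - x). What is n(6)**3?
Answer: -27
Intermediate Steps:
n(x) = -3 (n(x) = -3 - 1*0 = -3 + 0 = -3)
n(6)**3 = (-3)**3 = -27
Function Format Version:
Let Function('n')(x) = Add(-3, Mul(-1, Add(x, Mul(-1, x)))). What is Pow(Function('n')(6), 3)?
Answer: -27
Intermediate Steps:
Function('n')(x) = -3 (Function('n')(x) = Add(-3, Mul(-1, 0)) = Add(-3, 0) = -3)
Pow(Function('n')(6), 3) = Pow(-3, 3) = -27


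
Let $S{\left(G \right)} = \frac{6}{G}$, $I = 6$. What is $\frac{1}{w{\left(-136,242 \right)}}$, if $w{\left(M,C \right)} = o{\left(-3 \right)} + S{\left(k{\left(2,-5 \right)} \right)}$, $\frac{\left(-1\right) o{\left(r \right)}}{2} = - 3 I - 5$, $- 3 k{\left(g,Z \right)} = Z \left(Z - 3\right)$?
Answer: $\frac{20}{911} \approx 0.021954$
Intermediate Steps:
$k{\left(g,Z \right)} = - \frac{Z \left(-3 + Z\right)}{3}$ ($k{\left(g,Z \right)} = - \frac{Z \left(Z - 3\right)}{3} = - \frac{Z \left(-3 + Z\right)}{3}$)
$o{\left(r \right)} = 46$ ($o{\left(r \right)} = - 2 \left(\left(-3\right) 6 - 5\right) = - 2 \left(-18 - 5\right) = \left(-2\right) \left(-23\right) = 46$)
$w{\left(M,C \right)} = \frac{911}{20}$ ($w{\left(M,C \right)} = 46 + \frac{6}{\frac{1}{3} \left(-5\right) \left(3 - -5\right)} = 46 + \frac{6}{\frac{1}{3} \left(-5\right) \left(3 + 5\right)} = 46 + \frac{6}{\frac{1}{3} \left(-5\right) 8} = 46 + \frac{6}{- \frac{40}{3}} = 46 + 6 \left(- \frac{3}{40}\right) = 46 - \frac{9}{20} = \frac{911}{20}$)
$\frac{1}{w{\left(-136,242 \right)}} = \frac{1}{\frac{911}{20}} = \frac{20}{911}$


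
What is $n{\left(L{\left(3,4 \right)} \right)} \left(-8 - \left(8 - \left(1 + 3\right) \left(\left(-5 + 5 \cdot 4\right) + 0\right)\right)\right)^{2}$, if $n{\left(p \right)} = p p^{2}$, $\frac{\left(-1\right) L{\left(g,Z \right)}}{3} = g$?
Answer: $-1411344$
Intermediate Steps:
$L{\left(g,Z \right)} = - 3 g$
$n{\left(p \right)} = p^{3}$
$n{\left(L{\left(3,4 \right)} \right)} \left(-8 - \left(8 - \left(1 + 3\right) \left(\left(-5 + 5 \cdot 4\right) + 0\right)\right)\right)^{2} = \left(\left(-3\right) 3\right)^{3} \left(-8 - \left(8 - \left(1 + 3\right) \left(\left(-5 + 5 \cdot 4\right) + 0\right)\right)\right)^{2} = \left(-9\right)^{3} \left(-8 - \left(8 - 4 \left(\left(-5 + 20\right) + 0\right)\right)\right)^{2} = - 729 \left(-8 - \left(8 - 4 \left(15 + 0\right)\right)\right)^{2} = - 729 \left(-8 + \left(-8 + 4 \cdot 15\right)\right)^{2} = - 729 \left(-8 + \left(-8 + 60\right)\right)^{2} = - 729 \left(-8 + 52\right)^{2} = - 729 \cdot 44^{2} = \left(-729\right) 1936 = -1411344$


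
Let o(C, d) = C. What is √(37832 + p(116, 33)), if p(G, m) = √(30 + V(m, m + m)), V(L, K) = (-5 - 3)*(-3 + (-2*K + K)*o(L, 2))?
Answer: √(37832 + 3*√1942) ≈ 194.84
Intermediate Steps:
V(L, K) = 24 + 8*K*L (V(L, K) = (-5 - 3)*(-3 + (-2*K + K)*L) = -8*(-3 + (-K)*L) = -8*(-3 - K*L) = 24 + 8*K*L)
p(G, m) = √(54 + 16*m²) (p(G, m) = √(30 + (24 + 8*(m + m)*m)) = √(30 + (24 + 8*(2*m)*m)) = √(30 + (24 + 16*m²)) = √(54 + 16*m²))
√(37832 + p(116, 33)) = √(37832 + √(54 + 16*33²)) = √(37832 + √(54 + 16*1089)) = √(37832 + √(54 + 17424)) = √(37832 + √17478) = √(37832 + 3*√1942)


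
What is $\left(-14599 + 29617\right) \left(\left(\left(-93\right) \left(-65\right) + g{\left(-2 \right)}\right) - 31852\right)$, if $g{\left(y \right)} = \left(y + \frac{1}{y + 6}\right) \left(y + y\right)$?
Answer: $-387464400$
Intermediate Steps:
$g{\left(y \right)} = 2 y \left(y + \frac{1}{6 + y}\right)$ ($g{\left(y \right)} = \left(y + \frac{1}{6 + y}\right) 2 y = 2 y \left(y + \frac{1}{6 + y}\right)$)
$\left(-14599 + 29617\right) \left(\left(\left(-93\right) \left(-65\right) + g{\left(-2 \right)}\right) - 31852\right) = \left(-14599 + 29617\right) \left(\left(\left(-93\right) \left(-65\right) + 2 \left(-2\right) \frac{1}{6 - 2} \left(1 + \left(-2\right)^{2} + 6 \left(-2\right)\right)\right) - 31852\right) = 15018 \left(\left(6045 + 2 \left(-2\right) \frac{1}{4} \left(1 + 4 - 12\right)\right) - 31852\right) = 15018 \left(\left(6045 + 2 \left(-2\right) \frac{1}{4} \left(-7\right)\right) - 31852\right) = 15018 \left(\left(6045 + 7\right) - 31852\right) = 15018 \left(6052 - 31852\right) = 15018 \left(-25800\right) = -387464400$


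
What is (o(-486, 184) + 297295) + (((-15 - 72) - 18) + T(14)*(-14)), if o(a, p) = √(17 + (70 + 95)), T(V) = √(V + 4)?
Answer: 297190 + √182 - 42*√2 ≈ 2.9714e+5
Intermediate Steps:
T(V) = √(4 + V)
o(a, p) = √182 (o(a, p) = √(17 + 165) = √182)
(o(-486, 184) + 297295) + (((-15 - 72) - 18) + T(14)*(-14)) = (√182 + 297295) + (((-15 - 72) - 18) + √(4 + 14)*(-14)) = (297295 + √182) + ((-87 - 18) + √18*(-14)) = (297295 + √182) + (-105 + (3*√2)*(-14)) = (297295 + √182) + (-105 - 42*√2) = 297190 + √182 - 42*√2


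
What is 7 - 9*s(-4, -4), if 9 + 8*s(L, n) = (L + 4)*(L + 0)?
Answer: 137/8 ≈ 17.125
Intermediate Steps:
s(L, n) = -9/8 + L*(4 + L)/8 (s(L, n) = -9/8 + ((L + 4)*(L + 0))/8 = -9/8 + ((4 + L)*L)/8 = -9/8 + (L*(4 + L))/8 = -9/8 + L*(4 + L)/8)
7 - 9*s(-4, -4) = 7 - 9*(-9/8 + (1/2)*(-4) + (1/8)*(-4)**2) = 7 - 9*(-9/8 - 2 + (1/8)*16) = 7 - 9*(-9/8 - 2 + 2) = 7 - 9*(-9/8) = 7 + 81/8 = 137/8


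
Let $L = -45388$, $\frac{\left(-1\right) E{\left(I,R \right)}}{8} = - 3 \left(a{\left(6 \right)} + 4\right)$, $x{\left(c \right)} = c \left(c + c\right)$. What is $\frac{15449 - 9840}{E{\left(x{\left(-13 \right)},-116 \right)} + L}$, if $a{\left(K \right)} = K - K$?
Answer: $- \frac{5609}{45292} \approx -0.12384$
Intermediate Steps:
$x{\left(c \right)} = 2 c^{2}$ ($x{\left(c \right)} = c 2 c = 2 c^{2}$)
$a{\left(K \right)} = 0$
$E{\left(I,R \right)} = 96$ ($E{\left(I,R \right)} = - 8 \left(- 3 \left(0 + 4\right)\right) = - 8 \left(\left(-3\right) 4\right) = \left(-8\right) \left(-12\right) = 96$)
$\frac{15449 - 9840}{E{\left(x{\left(-13 \right)},-116 \right)} + L} = \frac{15449 - 9840}{96 - 45388} = \frac{5609}{-45292} = 5609 \left(- \frac{1}{45292}\right) = - \frac{5609}{45292}$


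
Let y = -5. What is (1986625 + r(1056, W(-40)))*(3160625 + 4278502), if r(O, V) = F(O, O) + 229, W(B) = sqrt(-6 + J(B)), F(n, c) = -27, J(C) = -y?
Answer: 14780258380029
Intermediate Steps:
J(C) = 5 (J(C) = -1*(-5) = 5)
W(B) = I (W(B) = sqrt(-6 + 5) = sqrt(-1) = I)
r(O, V) = 202 (r(O, V) = -27 + 229 = 202)
(1986625 + r(1056, W(-40)))*(3160625 + 4278502) = (1986625 + 202)*(3160625 + 4278502) = 1986827*7439127 = 14780258380029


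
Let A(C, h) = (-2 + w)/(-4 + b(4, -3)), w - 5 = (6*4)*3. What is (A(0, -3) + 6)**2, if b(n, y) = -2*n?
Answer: 1/16 ≈ 0.062500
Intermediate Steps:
w = 77 (w = 5 + (6*4)*3 = 5 + 24*3 = 5 + 72 = 77)
A(C, h) = -25/4 (A(C, h) = (-2 + 77)/(-4 - 2*4) = 75/(-4 - 8) = 75/(-12) = 75*(-1/12) = -25/4)
(A(0, -3) + 6)**2 = (-25/4 + 6)**2 = (-1/4)**2 = 1/16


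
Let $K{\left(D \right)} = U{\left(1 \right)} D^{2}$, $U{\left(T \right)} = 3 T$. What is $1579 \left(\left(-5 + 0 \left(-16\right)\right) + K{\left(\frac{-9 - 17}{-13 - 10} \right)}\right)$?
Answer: $- \frac{974243}{529} \approx -1841.7$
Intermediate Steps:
$K{\left(D \right)} = 3 D^{2}$ ($K{\left(D \right)} = 3 \cdot 1 D^{2} = 3 D^{2}$)
$1579 \left(\left(-5 + 0 \left(-16\right)\right) + K{\left(\frac{-9 - 17}{-13 - 10} \right)}\right) = 1579 \left(\left(-5 + 0 \left(-16\right)\right) + 3 \left(\frac{-9 - 17}{-13 - 10}\right)^{2}\right) = 1579 \left(\left(-5 + 0\right) + 3 \left(- \frac{26}{-23}\right)^{2}\right) = 1579 \left(-5 + 3 \left(\left(-26\right) \left(- \frac{1}{23}\right)\right)^{2}\right) = 1579 \left(-5 + 3 \left(\frac{26}{23}\right)^{2}\right) = 1579 \left(-5 + 3 \cdot \frac{676}{529}\right) = 1579 \left(-5 + \frac{2028}{529}\right) = 1579 \left(- \frac{617}{529}\right) = - \frac{974243}{529}$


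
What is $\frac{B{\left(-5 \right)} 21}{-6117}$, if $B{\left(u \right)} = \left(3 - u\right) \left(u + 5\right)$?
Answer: $0$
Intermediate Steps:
$B{\left(u \right)} = \left(3 - u\right) \left(5 + u\right)$
$\frac{B{\left(-5 \right)} 21}{-6117} = \frac{\left(15 - \left(-5\right)^{2} - -10\right) 21}{-6117} = \left(15 - 25 + 10\right) 21 \left(- \frac{1}{6117}\right) = 0 \cdot 21 \left(- \frac{1}{6117}\right) = 0 \left(- \frac{1}{6117}\right) = 0$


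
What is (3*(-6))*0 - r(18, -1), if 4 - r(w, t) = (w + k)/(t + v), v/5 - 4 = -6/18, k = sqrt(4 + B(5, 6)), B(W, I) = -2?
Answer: -77/26 + 3*sqrt(2)/52 ≈ -2.8799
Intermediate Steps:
k = sqrt(2) (k = sqrt(4 - 2) = sqrt(2) ≈ 1.4142)
v = 55/3 (v = 20 + 5*(-6/18) = 20 + 5*(-6*1/18) = 20 + 5*(-1/3) = 20 - 5/3 = 55/3 ≈ 18.333)
r(w, t) = 4 - (w + sqrt(2))/(55/3 + t) (r(w, t) = 4 - (w + sqrt(2))/(t + 55/3) = 4 - (w + sqrt(2))/(55/3 + t))
(3*(-6))*0 - r(18, -1) = (3*(-6))*0 - (220 - 3*18 - 3*sqrt(2) + 12*(-1))/(55 + 3*(-1)) = -18*0 - (220 - 54 - 3*sqrt(2) - 12)/(55 - 3) = 0 - (154 - 3*sqrt(2))/52 = 0 - (77/26 - 3*sqrt(2)/52) = 0 + (-77/26 + 3*sqrt(2)/52) = -77/26 + 3*sqrt(2)/52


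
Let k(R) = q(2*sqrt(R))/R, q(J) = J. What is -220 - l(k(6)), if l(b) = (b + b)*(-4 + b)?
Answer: -664/3 + 8*sqrt(6)/3 ≈ -214.80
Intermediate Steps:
k(R) = 2/sqrt(R) (k(R) = (2*sqrt(R))/R = 2/sqrt(R))
l(b) = 2*b*(-4 + b) (l(b) = (2*b)*(-4 + b) = 2*b*(-4 + b))
-220 - l(k(6)) = -220 - 2*2/sqrt(6)*(-4 + 2/sqrt(6)) = -220 - 2*2*(sqrt(6)/6)*(-4 + 2*(sqrt(6)/6)) = -220 - 2*sqrt(6)/3*(-4 + sqrt(6)/3) = -220 - 2*sqrt(6)*(-4 + sqrt(6)/3)/3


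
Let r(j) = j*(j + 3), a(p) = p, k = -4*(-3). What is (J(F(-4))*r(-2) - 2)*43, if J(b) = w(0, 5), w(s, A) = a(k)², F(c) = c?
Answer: -12470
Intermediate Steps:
k = 12
w(s, A) = 144 (w(s, A) = 12² = 144)
r(j) = j*(3 + j)
J(b) = 144
(J(F(-4))*r(-2) - 2)*43 = (144*(-2*(3 - 2)) - 2)*43 = (144*(-2*1) - 2)*43 = (144*(-2) - 2)*43 = (-288 - 2)*43 = -290*43 = -12470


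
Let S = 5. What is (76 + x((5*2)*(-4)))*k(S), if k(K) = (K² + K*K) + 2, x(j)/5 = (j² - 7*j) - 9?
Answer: 490412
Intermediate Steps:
x(j) = -45 - 35*j + 5*j² (x(j) = 5*((j² - 7*j) - 9) = 5*(-9 + j² - 7*j) = -45 - 35*j + 5*j²)
k(K) = 2 + 2*K² (k(K) = (K² + K²) + 2 = 2*K² + 2 = 2 + 2*K²)
(76 + x((5*2)*(-4)))*k(S) = (76 + (-45 - 35*5*2*(-4) + 5*((5*2)*(-4))²))*(2 + 2*5²) = (76 + (-45 - 350*(-4) + 5*(10*(-4))²))*(2 + 2*25) = (76 + (-45 - 35*(-40) + 5*(-40)²))*(2 + 50) = (76 + (-45 + 1400 + 5*1600))*52 = (76 + (-45 + 1400 + 8000))*52 = (76 + 9355)*52 = 9431*52 = 490412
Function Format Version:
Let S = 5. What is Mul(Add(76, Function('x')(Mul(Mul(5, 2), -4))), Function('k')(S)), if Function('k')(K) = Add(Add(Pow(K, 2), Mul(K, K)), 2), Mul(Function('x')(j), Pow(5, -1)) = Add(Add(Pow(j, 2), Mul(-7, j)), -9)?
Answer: 490412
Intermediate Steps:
Function('x')(j) = Add(-45, Mul(-35, j), Mul(5, Pow(j, 2))) (Function('x')(j) = Mul(5, Add(Add(Pow(j, 2), Mul(-7, j)), -9)) = Mul(5, Add(-9, Pow(j, 2), Mul(-7, j))) = Add(-45, Mul(-35, j), Mul(5, Pow(j, 2))))
Function('k')(K) = Add(2, Mul(2, Pow(K, 2))) (Function('k')(K) = Add(Add(Pow(K, 2), Pow(K, 2)), 2) = Add(Mul(2, Pow(K, 2)), 2) = Add(2, Mul(2, Pow(K, 2))))
Mul(Add(76, Function('x')(Mul(Mul(5, 2), -4))), Function('k')(S)) = Mul(Add(76, Add(-45, Mul(-35, Mul(Mul(5, 2), -4)), Mul(5, Pow(Mul(Mul(5, 2), -4), 2)))), Add(2, Mul(2, Pow(5, 2)))) = Mul(Add(76, Add(-45, Mul(-35, Mul(10, -4)), Mul(5, Pow(Mul(10, -4), 2)))), Add(2, Mul(2, 25))) = Mul(Add(76, Add(-45, Mul(-35, -40), Mul(5, Pow(-40, 2)))), Add(2, 50)) = Mul(Add(76, Add(-45, 1400, Mul(5, 1600))), 52) = Mul(Add(76, Add(-45, 1400, 8000)), 52) = Mul(Add(76, 9355), 52) = Mul(9431, 52) = 490412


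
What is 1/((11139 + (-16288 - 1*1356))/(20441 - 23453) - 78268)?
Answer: -3012/235736711 ≈ -1.2777e-5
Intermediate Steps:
1/((11139 + (-16288 - 1*1356))/(20441 - 23453) - 78268) = 1/((11139 + (-16288 - 1356))/(-3012) - 78268) = 1/((11139 - 17644)*(-1/3012) - 78268) = 1/(-6505*(-1/3012) - 78268) = 1/(6505/3012 - 78268) = 1/(-235736711/3012) = -3012/235736711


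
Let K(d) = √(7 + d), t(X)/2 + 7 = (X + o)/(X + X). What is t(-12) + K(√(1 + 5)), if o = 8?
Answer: -41/3 + √(7 + √6) ≈ -10.593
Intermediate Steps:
t(X) = -14 + (8 + X)/X (t(X) = -14 + 2*((X + 8)/(X + X)) = -14 + 2*((8 + X)/((2*X))) = -14 + 2*((8 + X)*(1/(2*X))) = -14 + 2*((8 + X)/(2*X)) = -14 + (8 + X)/X)
t(-12) + K(√(1 + 5)) = (-13 + 8/(-12)) + √(7 + √(1 + 5)) = (-13 + 8*(-1/12)) + √(7 + √6) = (-13 - ⅔) + √(7 + √6) = -41/3 + √(7 + √6)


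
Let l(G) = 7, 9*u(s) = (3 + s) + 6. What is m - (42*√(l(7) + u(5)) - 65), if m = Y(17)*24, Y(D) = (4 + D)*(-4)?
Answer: -1951 - 14*√77 ≈ -2073.9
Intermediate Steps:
u(s) = 1 + s/9 (u(s) = ((3 + s) + 6)/9 = (9 + s)/9 = 1 + s/9)
Y(D) = -16 - 4*D
m = -2016 (m = (-16 - 4*17)*24 = (-16 - 68)*24 = -84*24 = -2016)
m - (42*√(l(7) + u(5)) - 65) = -2016 - (42*√(7 + (1 + (⅑)*5)) - 65) = -2016 - (42*√(7 + (1 + 5/9)) - 65) = -2016 - (42*√(7 + 14/9) - 65) = -2016 - (42*√(77/9) - 65) = -2016 - (42*(√77/3) - 65) = -2016 - (14*√77 - 65) = -2016 - (-65 + 14*√77) = -2016 + (65 - 14*√77) = -1951 - 14*√77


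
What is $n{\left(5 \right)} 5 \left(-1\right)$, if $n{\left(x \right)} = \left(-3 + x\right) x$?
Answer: $-50$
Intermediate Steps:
$n{\left(x \right)} = x \left(-3 + x\right)$
$n{\left(5 \right)} 5 \left(-1\right) = 5 \left(-3 + 5\right) 5 \left(-1\right) = 5 \cdot 2 \cdot 5 \left(-1\right) = 10 \cdot 5 \left(-1\right) = 50 \left(-1\right) = -50$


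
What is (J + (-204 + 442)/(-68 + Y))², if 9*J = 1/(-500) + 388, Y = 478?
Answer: 64980672201481/34040250000 ≈ 1908.9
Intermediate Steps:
J = 193999/4500 (J = (1/(-500) + 388)/9 = (-1/500 + 388)/9 = (⅑)*(193999/500) = 193999/4500 ≈ 43.111)
(J + (-204 + 442)/(-68 + Y))² = (193999/4500 + (-204 + 442)/(-68 + 478))² = (193999/4500 + 238/410)² = (193999/4500 + 238*(1/410))² = (193999/4500 + 119/205)² = (8061059/184500)² = 64980672201481/34040250000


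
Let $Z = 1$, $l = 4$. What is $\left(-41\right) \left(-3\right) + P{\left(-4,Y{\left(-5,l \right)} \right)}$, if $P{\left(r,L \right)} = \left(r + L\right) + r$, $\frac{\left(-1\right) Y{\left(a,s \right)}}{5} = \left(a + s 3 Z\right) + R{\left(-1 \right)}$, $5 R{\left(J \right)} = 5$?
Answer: $75$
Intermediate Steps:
$R{\left(J \right)} = 1$ ($R{\left(J \right)} = \frac{1}{5} \cdot 5 = 1$)
$Y{\left(a,s \right)} = -5 - 15 s - 5 a$ ($Y{\left(a,s \right)} = - 5 \left(\left(a + s 3 \cdot 1\right) + 1\right) = - 5 \left(\left(a + 3 s 1\right) + 1\right) = - 5 \left(\left(a + 3 s\right) + 1\right) = - 5 \left(1 + a + 3 s\right) = -5 - 15 s - 5 a$)
$P{\left(r,L \right)} = L + 2 r$ ($P{\left(r,L \right)} = \left(L + r\right) + r = L + 2 r$)
$\left(-41\right) \left(-3\right) + P{\left(-4,Y{\left(-5,l \right)} \right)} = \left(-41\right) \left(-3\right) + \left(\left(-5 - 60 - -25\right) + 2 \left(-4\right)\right) = 123 - 48 = 75$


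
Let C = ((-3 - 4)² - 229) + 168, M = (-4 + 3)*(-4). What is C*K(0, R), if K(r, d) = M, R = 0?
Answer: -48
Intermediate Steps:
M = 4 (M = -1*(-4) = 4)
K(r, d) = 4
C = -12 (C = ((-7)² - 229) + 168 = (49 - 229) + 168 = -180 + 168 = -12)
C*K(0, R) = -12*4 = -48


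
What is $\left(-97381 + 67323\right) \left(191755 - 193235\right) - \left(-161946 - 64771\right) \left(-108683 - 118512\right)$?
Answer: $-51464482975$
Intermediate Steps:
$\left(-97381 + 67323\right) \left(191755 - 193235\right) - \left(-161946 - 64771\right) \left(-108683 - 118512\right) = \left(-30058\right) \left(-1480\right) - \left(-226717\right) \left(-227195\right) = 44485840 - 51508968815 = -51464482975$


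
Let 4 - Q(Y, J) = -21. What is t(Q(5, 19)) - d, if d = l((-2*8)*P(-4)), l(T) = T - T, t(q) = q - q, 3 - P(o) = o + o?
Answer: 0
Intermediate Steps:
P(o) = 3 - 2*o (P(o) = 3 - (o + o) = 3 - 2*o)
Q(Y, J) = 25 (Q(Y, J) = 4 - 1*(-21) = 4 + 21 = 25)
t(q) = 0
l(T) = 0
d = 0
t(Q(5, 19)) - d = 0 - 1*0 = 0 + 0 = 0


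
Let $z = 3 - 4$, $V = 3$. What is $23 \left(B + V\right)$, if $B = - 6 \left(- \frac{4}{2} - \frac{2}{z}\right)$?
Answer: $69$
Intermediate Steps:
$z = -1$
$B = 0$ ($B = - 6 \left(- \frac{4}{2} - \frac{2}{-1}\right) = - 6 \left(\left(-4\right) \frac{1}{2} - -2\right) = - 6 \left(-2 + 2\right) = \left(-6\right) 0 = 0$)
$23 \left(B + V\right) = 23 \left(0 + 3\right) = 23 \cdot 3 = 69$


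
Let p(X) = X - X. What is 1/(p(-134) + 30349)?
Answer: 1/30349 ≈ 3.2950e-5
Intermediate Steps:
p(X) = 0
1/(p(-134) + 30349) = 1/(0 + 30349) = 1/30349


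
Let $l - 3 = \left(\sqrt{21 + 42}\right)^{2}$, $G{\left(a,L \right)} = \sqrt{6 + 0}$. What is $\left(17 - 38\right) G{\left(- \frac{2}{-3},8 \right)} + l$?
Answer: $66 - 21 \sqrt{6} \approx 14.561$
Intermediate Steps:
$G{\left(a,L \right)} = \sqrt{6}$
$l = 66$ ($l = 3 + \left(\sqrt{21 + 42}\right)^{2} = 3 + \left(\sqrt{63}\right)^{2} = 3 + \left(3 \sqrt{7}\right)^{2} = 3 + 63 = 66$)
$\left(17 - 38\right) G{\left(- \frac{2}{-3},8 \right)} + l = \left(17 - 38\right) \sqrt{6} + 66 = - 21 \sqrt{6} + 66 = 66 - 21 \sqrt{6}$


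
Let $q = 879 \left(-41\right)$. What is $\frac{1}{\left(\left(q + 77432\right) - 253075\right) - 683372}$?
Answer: $- \frac{1}{895054} \approx -1.1173 \cdot 10^{-6}$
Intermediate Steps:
$q = -36039$
$\frac{1}{\left(\left(q + 77432\right) - 253075\right) - 683372} = \frac{1}{\left(\left(-36039 + 77432\right) - 253075\right) - 683372} = \frac{1}{\left(41393 - 253075\right) - 683372} = \frac{1}{-211682 - 683372} = \frac{1}{-895054} = - \frac{1}{895054}$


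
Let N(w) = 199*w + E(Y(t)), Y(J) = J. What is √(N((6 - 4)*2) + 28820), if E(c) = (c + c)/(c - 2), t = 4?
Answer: 2*√7405 ≈ 172.10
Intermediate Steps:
E(c) = 2*c/(-2 + c) (E(c) = (2*c)/(-2 + c) = 2*c/(-2 + c))
N(w) = 4 + 199*w (N(w) = 199*w + 2*4/(-2 + 4) = 199*w + 2*4/2 = 199*w + 2*4*(½) = 199*w + 4 = 4 + 199*w)
√(N((6 - 4)*2) + 28820) = √((4 + 199*((6 - 4)*2)) + 28820) = √((4 + 199*(2*2)) + 28820) = √((4 + 199*4) + 28820) = √((4 + 796) + 28820) = √(800 + 28820) = √29620 = 2*√7405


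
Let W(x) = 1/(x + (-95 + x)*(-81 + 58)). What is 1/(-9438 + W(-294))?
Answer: -8653/81667013 ≈ -0.00010595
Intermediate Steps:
W(x) = 1/(2185 - 22*x) (W(x) = 1/(x + (-95 + x)*(-23)) = 1/(x + (2185 - 23*x)) = 1/(2185 - 22*x))
1/(-9438 + W(-294)) = 1/(-9438 - 1/(-2185 + 22*(-294))) = 1/(-9438 - 1/(-2185 - 6468)) = 1/(-9438 - 1/(-8653)) = 1/(-9438 - 1*(-1/8653)) = 1/(-9438 + 1/8653) = 1/(-81667013/8653) = -8653/81667013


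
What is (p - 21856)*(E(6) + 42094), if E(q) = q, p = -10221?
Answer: -1350441700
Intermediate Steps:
(p - 21856)*(E(6) + 42094) = (-10221 - 21856)*(6 + 42094) = -32077*42100 = -1350441700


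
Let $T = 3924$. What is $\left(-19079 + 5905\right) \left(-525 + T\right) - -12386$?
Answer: $-44766040$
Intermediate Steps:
$\left(-19079 + 5905\right) \left(-525 + T\right) - -12386 = \left(-19079 + 5905\right) \left(-525 + 3924\right) - -12386 = \left(-13174\right) 3399 + 12386 = -44778426 + 12386 = -44766040$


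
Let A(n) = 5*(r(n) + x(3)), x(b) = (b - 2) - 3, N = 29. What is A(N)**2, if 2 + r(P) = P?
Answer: 15625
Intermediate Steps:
r(P) = -2 + P
x(b) = -5 + b (x(b) = (-2 + b) - 3 = -5 + b)
A(n) = -20 + 5*n (A(n) = 5*((-2 + n) + (-5 + 3)) = 5*((-2 + n) - 2) = 5*(-4 + n) = -20 + 5*n)
A(N)**2 = (-20 + 5*29)**2 = (-20 + 145)**2 = 125**2 = 15625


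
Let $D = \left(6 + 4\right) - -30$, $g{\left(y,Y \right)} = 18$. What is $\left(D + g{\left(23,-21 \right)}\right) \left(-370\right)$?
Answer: $-21460$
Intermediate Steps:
$D = 40$ ($D = 10 + 30 = 40$)
$\left(D + g{\left(23,-21 \right)}\right) \left(-370\right) = \left(40 + 18\right) \left(-370\right) = 58 \left(-370\right) = -21460$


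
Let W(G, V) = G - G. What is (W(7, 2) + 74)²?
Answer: 5476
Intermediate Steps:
W(G, V) = 0
(W(7, 2) + 74)² = (0 + 74)² = 74² = 5476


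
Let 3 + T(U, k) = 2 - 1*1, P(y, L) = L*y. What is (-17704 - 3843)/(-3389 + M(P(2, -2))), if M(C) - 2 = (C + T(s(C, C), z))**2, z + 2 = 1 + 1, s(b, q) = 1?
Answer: 21547/3351 ≈ 6.4300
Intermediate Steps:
z = 0 (z = -2 + (1 + 1) = -2 + 2 = 0)
T(U, k) = -2 (T(U, k) = -3 + (2 - 1*1) = -3 + (2 - 1) = -3 + 1 = -2)
M(C) = 2 + (-2 + C)**2 (M(C) = 2 + (C - 2)**2 = 2 + (-2 + C)**2)
(-17704 - 3843)/(-3389 + M(P(2, -2))) = (-17704 - 3843)/(-3389 + (2 + (-2 - 2*2)**2)) = -21547/(-3389 + (2 + (-2 - 4)**2)) = -21547/(-3389 + (2 + (-6)**2)) = -21547/(-3389 + (2 + 36)) = -21547/(-3389 + 38) = -21547/(-3351) = -21547*(-1/3351) = 21547/3351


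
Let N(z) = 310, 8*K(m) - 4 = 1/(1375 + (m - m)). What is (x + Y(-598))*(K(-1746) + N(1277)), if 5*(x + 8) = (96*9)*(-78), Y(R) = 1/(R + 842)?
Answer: -56196614399903/13420000 ≈ -4.1875e+6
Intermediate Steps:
Y(R) = 1/(842 + R)
K(m) = 5501/11000 (K(m) = ½ + 1/(8*(1375 + (m - m))) = ½ + 1/(8*(1375 + 0)) = ½ + (⅛)/1375 = ½ + (⅛)*(1/1375) = ½ + 1/11000 = 5501/11000)
x = -67432/5 (x = -8 + ((96*9)*(-78))/5 = -8 + (864*(-78))/5 = -8 + (⅕)*(-67392) = -8 - 67392/5 = -67432/5 ≈ -13486.)
(x + Y(-598))*(K(-1746) + N(1277)) = (-67432/5 + 1/(842 - 598))*(5501/11000 + 310) = (-67432/5 + 1/244)*(3415501/11000) = -16453403/1220*3415501/11000 = -56196614399903/13420000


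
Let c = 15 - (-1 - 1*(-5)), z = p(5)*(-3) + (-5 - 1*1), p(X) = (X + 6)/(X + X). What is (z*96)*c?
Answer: -49104/5 ≈ -9820.8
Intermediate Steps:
p(X) = (6 + X)/(2*X) (p(X) = (6 + X)/((2*X)) = (6 + X)*(1/(2*X)) = (6 + X)/(2*X))
z = -93/10 (z = ((½)*(6 + 5)/5)*(-3) + (-5 - 1*1) = ((½)*(⅕)*11)*(-3) + (-5 - 1) = (11/10)*(-3) - 6 = -33/10 - 6 = -93/10 ≈ -9.3000)
c = 11 (c = 15 - (-1 + 5) = 15 - 1*4 = 15 - 4 = 11)
(z*96)*c = -93/10*96*11 = -4464/5*11 = -49104/5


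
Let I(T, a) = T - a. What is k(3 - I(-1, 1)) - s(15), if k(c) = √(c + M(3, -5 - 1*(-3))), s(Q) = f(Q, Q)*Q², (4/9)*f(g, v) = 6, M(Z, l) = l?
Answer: -6075/2 + √3 ≈ -3035.8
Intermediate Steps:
f(g, v) = 27/2 (f(g, v) = (9/4)*6 = 27/2)
s(Q) = 27*Q²/2
k(c) = √(-2 + c) (k(c) = √(c + (-5 - 1*(-3))) = √(c + (-5 + 3)) = √(c - 2) = √(-2 + c))
k(3 - I(-1, 1)) - s(15) = √(-2 + (3 - (-1 - 1*1))) - 27*15²/2 = √(-2 + (3 - (-1 - 1))) - 27*225/2 = √(-2 + (3 - 1*(-2))) - 1*6075/2 = √(-2 + (3 + 2)) - 6075/2 = √(-2 + 5) - 6075/2 = √3 - 6075/2 = -6075/2 + √3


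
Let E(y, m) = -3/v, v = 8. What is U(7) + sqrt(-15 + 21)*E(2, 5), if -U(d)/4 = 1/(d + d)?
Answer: -2/7 - 3*sqrt(6)/8 ≈ -1.2043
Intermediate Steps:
U(d) = -2/d (U(d) = -4/(d + d) = -4*1/(2*d) = -2/d)
E(y, m) = -3/8
U(7) + sqrt(-15 + 21)*E(2, 5) = -2/7 + sqrt(-15 + 21)*(-3/8) = -2*1/7 + sqrt(6)*(-3/8) = -2/7 - 3*sqrt(6)/8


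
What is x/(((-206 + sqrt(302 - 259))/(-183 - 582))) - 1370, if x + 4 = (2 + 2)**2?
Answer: -18729110/14131 + 3060*sqrt(43)/14131 ≈ -1324.0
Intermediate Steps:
x = 12 (x = -4 + (2 + 2)**2 = -4 + 4**2 = -4 + 16 = 12)
x/(((-206 + sqrt(302 - 259))/(-183 - 582))) - 1370 = 12/(((-206 + sqrt(302 - 259))/(-183 - 582))) - 1370 = 12/(((-206 + sqrt(43))/(-765))) - 1370 = 12/(((-206 + sqrt(43))*(-1/765))) - 1370 = 12/(206/765 - sqrt(43)/765) - 1370 = -1370 + 12/(206/765 - sqrt(43)/765)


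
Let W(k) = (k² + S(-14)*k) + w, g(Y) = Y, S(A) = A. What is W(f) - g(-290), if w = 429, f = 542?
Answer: 286895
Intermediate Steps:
W(k) = 429 + k² - 14*k (W(k) = (k² - 14*k) + 429 = 429 + k² - 14*k)
W(f) - g(-290) = (429 + 542² - 14*542) - 1*(-290) = (429 + 293764 - 7588) + 290 = 286605 + 290 = 286895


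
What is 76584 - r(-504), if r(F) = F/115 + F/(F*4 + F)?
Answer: 8807641/115 ≈ 76588.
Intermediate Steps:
r(F) = ⅕ + F/115 (r(F) = F*(1/115) + F/(4*F + F) = F/115 + F/((5*F)) = F/115 + F*(1/(5*F)) = F/115 + ⅕ = ⅕ + F/115)
76584 - r(-504) = 76584 - (⅕ + (1/115)*(-504)) = 76584 - (⅕ - 504/115) = 76584 - 1*(-481/115) = 76584 + 481/115 = 8807641/115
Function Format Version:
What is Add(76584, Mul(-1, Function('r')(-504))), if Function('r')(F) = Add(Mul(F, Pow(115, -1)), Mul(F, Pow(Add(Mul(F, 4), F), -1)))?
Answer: Rational(8807641, 115) ≈ 76588.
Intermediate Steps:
Function('r')(F) = Add(Rational(1, 5), Mul(Rational(1, 115), F)) (Function('r')(F) = Add(Mul(F, Rational(1, 115)), Mul(F, Pow(Add(Mul(4, F), F), -1))) = Add(Mul(Rational(1, 115), F), Mul(F, Pow(Mul(5, F), -1))) = Add(Mul(Rational(1, 115), F), Mul(F, Mul(Rational(1, 5), Pow(F, -1)))) = Add(Mul(Rational(1, 115), F), Rational(1, 5)) = Add(Rational(1, 5), Mul(Rational(1, 115), F)))
Add(76584, Mul(-1, Function('r')(-504))) = Add(76584, Mul(-1, Add(Rational(1, 5), Mul(Rational(1, 115), -504)))) = Add(76584, Mul(-1, Add(Rational(1, 5), Rational(-504, 115)))) = Add(76584, Mul(-1, Rational(-481, 115))) = Add(76584, Rational(481, 115)) = Rational(8807641, 115)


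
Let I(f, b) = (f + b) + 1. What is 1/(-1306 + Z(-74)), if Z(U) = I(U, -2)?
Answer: -1/1381 ≈ -0.00072411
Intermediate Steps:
I(f, b) = 1 + b + f (I(f, b) = (b + f) + 1 = 1 + b + f)
Z(U) = -1 + U (Z(U) = 1 - 2 + U = -1 + U)
1/(-1306 + Z(-74)) = 1/(-1306 + (-1 - 74)) = 1/(-1306 - 75) = 1/(-1381) = -1/1381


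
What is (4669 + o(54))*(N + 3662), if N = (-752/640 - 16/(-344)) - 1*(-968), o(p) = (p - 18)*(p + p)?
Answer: 1584370141/40 ≈ 3.9609e+7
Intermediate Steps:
o(p) = 2*p*(-18 + p) (o(p) = (-18 + p)*(2*p) = 2*p*(-18 + p))
N = 1663019/1720 (N = (-752*1/640 - 16*(-1/344)) + 968 = (-47/40 + 2/43) + 968 = -1941/1720 + 968 = 1663019/1720 ≈ 966.87)
(4669 + o(54))*(N + 3662) = (4669 + 2*54*(-18 + 54))*(1663019/1720 + 3662) = (4669 + 2*54*36)*(7961659/1720) = (4669 + 3888)*(7961659/1720) = 8557*(7961659/1720) = 1584370141/40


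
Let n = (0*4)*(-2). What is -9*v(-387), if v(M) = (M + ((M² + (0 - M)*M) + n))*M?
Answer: -1347921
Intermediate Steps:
n = 0 (n = 0*(-2) = 0)
v(M) = M² (v(M) = (M + ((M² + (0 - M)*M) + 0))*M = (M + ((M² + (-M)*M) + 0))*M = (M + ((M² - M²) + 0))*M = (M + (0 + 0))*M = (M + 0)*M = M*M = M²)
-9*v(-387) = -9*(-387)² = -9*149769 = -1347921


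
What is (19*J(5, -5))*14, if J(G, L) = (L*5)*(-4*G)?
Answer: 133000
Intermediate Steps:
J(G, L) = -20*G*L (J(G, L) = (5*L)*(-4*G) = -20*G*L)
(19*J(5, -5))*14 = (19*(-20*5*(-5)))*14 = (19*500)*14 = 9500*14 = 133000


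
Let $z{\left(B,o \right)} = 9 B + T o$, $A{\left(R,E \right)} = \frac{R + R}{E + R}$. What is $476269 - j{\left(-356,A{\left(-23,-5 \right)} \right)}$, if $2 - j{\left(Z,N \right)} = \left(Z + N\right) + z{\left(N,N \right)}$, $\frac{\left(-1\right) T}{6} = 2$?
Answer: $\frac{3331354}{7} \approx 4.7591 \cdot 10^{5}$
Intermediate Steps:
$T = -12$ ($T = \left(-6\right) 2 = -12$)
$A{\left(R,E \right)} = \frac{2 R}{E + R}$
$z{\left(B,o \right)} = - 12 o + 9 B$ ($z{\left(B,o \right)} = 9 B - 12 o = - 12 o + 9 B$)
$j{\left(Z,N \right)} = 2 - Z + 2 N$ ($j{\left(Z,N \right)} = 2 - \left(\left(Z + N\right) + \left(- 12 N + 9 N\right)\right) = 2 - \left(\left(N + Z\right) - 3 N\right) = 2 - \left(Z - 2 N\right) = 2 + \left(- Z + 2 N\right) = 2 - Z + 2 N$)
$476269 - j{\left(-356,A{\left(-23,-5 \right)} \right)} = 476269 - \left(2 - -356 + 2 \cdot 2 \left(-23\right) \frac{1}{-5 - 23}\right) = 476269 - \left(2 + 356 + 2 \cdot 2 \left(-23\right) \frac{1}{-28}\right) = 476269 - \left(2 + 356 + 2 \cdot 2 \left(-23\right) \left(- \frac{1}{28}\right)\right) = 476269 - \left(2 + 356 + 2 \cdot \frac{23}{14}\right) = 476269 - \left(2 + 356 + \frac{23}{7}\right) = 476269 - \frac{2529}{7} = \frac{3331354}{7}$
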